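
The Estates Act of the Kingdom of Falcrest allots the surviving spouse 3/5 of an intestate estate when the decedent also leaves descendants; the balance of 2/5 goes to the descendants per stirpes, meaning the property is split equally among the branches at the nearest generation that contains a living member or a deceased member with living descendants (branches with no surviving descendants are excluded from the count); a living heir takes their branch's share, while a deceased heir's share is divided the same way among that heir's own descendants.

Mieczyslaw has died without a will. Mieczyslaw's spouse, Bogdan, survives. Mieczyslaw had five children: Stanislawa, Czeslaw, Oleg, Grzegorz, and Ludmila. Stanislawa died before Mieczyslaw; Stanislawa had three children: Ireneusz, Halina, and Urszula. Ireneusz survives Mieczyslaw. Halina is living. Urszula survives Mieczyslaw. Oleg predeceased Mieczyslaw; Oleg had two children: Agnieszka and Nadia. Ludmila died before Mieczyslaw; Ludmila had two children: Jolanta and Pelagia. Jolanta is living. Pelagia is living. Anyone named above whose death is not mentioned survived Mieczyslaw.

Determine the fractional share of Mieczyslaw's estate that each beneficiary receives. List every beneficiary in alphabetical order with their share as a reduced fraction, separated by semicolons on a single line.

Agnieszka 1/25; Bogdan 3/5; Czeslaw 2/25; Grzegorz 2/25; Halina 2/75; Ireneusz 2/75; Jolanta 1/25; Nadia 1/25; Pelagia 1/25; Urszula 2/75

Bogdan, as surviving spouse, takes 3/5.
The remaining 2/5 passes to Mieczyslaw's descendants per stirpes.
The 2/5 is divided into 5 equal shares of 2/25 among Stanislawa, Czeslaw, Oleg, Grzegorz, Ludmila.
Stanislawa predeceased; the 2/25 allotted to Stanislawa's branch passes to Stanislawa's issue by representation.
The 2/25 is divided into 3 equal shares of 2/75 among Ireneusz, Halina, Urszula.
Ireneusz is living and takes 2/75.
Halina is living and takes 2/75.
Urszula is living and takes 2/75.
Czeslaw is living and takes 2/25.
Oleg predeceased; the 2/25 allotted to Oleg's branch passes to Oleg's issue by representation.
The 2/25 is divided into 2 equal shares of 1/25 among Agnieszka, Nadia.
Agnieszka is living and takes 1/25.
Nadia is living and takes 1/25.
Grzegorz is living and takes 2/25.
Ludmila predeceased; the 2/25 allotted to Ludmila's branch passes to Ludmila's issue by representation.
The 2/25 is divided into 2 equal shares of 1/25 among Jolanta, Pelagia.
Jolanta is living and takes 1/25.
Pelagia is living and takes 1/25.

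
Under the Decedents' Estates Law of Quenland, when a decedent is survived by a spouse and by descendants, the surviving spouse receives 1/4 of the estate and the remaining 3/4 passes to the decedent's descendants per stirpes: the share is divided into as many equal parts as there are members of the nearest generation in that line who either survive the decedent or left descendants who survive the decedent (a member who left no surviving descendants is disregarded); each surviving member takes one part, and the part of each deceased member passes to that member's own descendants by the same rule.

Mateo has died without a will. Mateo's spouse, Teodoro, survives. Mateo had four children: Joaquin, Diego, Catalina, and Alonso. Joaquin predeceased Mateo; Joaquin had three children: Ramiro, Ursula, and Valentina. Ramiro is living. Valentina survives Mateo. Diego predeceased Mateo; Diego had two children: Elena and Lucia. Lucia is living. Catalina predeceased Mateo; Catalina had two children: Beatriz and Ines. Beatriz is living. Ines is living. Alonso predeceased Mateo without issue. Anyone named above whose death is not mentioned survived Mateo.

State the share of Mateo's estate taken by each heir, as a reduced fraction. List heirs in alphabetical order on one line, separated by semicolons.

Beatriz 1/8; Elena 1/8; Ines 1/8; Lucia 1/8; Ramiro 1/12; Teodoro 1/4; Ursula 1/12; Valentina 1/12

Teodoro, as surviving spouse, takes 1/4.
The remaining 3/4 passes to Mateo's descendants per stirpes.
Alonso left no surviving issue, so that branch lapses and is disregarded.
The 3/4 is divided into 3 equal shares of 1/4 among Joaquin, Diego, Catalina.
Joaquin predeceased; the 1/4 allotted to Joaquin's branch passes to Joaquin's issue by representation.
The 1/4 is divided into 3 equal shares of 1/12 among Ramiro, Ursula, Valentina.
Ramiro is living and takes 1/12.
Ursula is living and takes 1/12.
Valentina is living and takes 1/12.
Diego predeceased; the 1/4 allotted to Diego's branch passes to Diego's issue by representation.
The 1/4 is divided into 2 equal shares of 1/8 among Elena, Lucia.
Elena is living and takes 1/8.
Lucia is living and takes 1/8.
Catalina predeceased; the 1/4 allotted to Catalina's branch passes to Catalina's issue by representation.
The 1/4 is divided into 2 equal shares of 1/8 among Beatriz, Ines.
Beatriz is living and takes 1/8.
Ines is living and takes 1/8.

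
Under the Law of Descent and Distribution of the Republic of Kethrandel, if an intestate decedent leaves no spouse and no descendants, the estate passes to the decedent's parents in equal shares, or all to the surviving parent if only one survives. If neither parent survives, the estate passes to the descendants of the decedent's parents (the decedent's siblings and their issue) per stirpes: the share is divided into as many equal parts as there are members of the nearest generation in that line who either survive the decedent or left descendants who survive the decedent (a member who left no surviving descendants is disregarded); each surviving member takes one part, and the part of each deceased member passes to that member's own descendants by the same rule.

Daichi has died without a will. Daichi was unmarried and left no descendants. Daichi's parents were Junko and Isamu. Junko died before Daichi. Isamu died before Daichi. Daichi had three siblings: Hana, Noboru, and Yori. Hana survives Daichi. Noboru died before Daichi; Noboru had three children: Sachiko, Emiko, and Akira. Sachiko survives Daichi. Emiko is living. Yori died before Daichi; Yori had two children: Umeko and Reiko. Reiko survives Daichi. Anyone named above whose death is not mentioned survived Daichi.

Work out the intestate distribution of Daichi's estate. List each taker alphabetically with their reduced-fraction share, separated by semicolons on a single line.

Neither parent survives and there are no descendants, so the estate passes to Daichi's siblings and their issue per stirpes.
The estate is divided into 3 equal shares of 1/3 among Hana, Noboru, Yori.
Hana is living and takes 1/3.
Noboru predeceased; the 1/3 allotted to Noboru's branch passes to Noboru's issue by representation.
The 1/3 is divided into 3 equal shares of 1/9 among Sachiko, Emiko, Akira.
Sachiko is living and takes 1/9.
Emiko is living and takes 1/9.
Akira is living and takes 1/9.
Yori predeceased; the 1/3 allotted to Yori's branch passes to Yori's issue by representation.
The 1/3 is divided into 2 equal shares of 1/6 among Umeko, Reiko.
Umeko is living and takes 1/6.
Reiko is living and takes 1/6.

Akira 1/9; Emiko 1/9; Hana 1/3; Reiko 1/6; Sachiko 1/9; Umeko 1/6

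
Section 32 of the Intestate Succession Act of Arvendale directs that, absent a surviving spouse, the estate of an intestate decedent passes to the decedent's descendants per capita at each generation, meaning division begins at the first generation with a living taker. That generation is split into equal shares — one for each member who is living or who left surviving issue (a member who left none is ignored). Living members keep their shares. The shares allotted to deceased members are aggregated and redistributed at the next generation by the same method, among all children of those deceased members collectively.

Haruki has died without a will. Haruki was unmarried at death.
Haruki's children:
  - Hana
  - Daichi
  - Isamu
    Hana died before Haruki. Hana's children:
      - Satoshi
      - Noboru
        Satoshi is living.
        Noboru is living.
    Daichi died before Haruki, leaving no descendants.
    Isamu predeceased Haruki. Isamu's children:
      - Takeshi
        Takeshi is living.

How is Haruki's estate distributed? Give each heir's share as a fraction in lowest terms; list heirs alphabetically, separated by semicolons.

There is no surviving spouse, so the entire estate passes to Haruki's descendants per capita at each generation.
No one at generation 1 (Hana, Isamu) is living; moving to the next generation.
At generation 2 (Satoshi, Noboru, Takeshi) there are 3 shares of (1)/3 = 1/3 each.
Living: Satoshi, Noboru, and Takeshi — each takes 1/3.

Noboru 1/3; Satoshi 1/3; Takeshi 1/3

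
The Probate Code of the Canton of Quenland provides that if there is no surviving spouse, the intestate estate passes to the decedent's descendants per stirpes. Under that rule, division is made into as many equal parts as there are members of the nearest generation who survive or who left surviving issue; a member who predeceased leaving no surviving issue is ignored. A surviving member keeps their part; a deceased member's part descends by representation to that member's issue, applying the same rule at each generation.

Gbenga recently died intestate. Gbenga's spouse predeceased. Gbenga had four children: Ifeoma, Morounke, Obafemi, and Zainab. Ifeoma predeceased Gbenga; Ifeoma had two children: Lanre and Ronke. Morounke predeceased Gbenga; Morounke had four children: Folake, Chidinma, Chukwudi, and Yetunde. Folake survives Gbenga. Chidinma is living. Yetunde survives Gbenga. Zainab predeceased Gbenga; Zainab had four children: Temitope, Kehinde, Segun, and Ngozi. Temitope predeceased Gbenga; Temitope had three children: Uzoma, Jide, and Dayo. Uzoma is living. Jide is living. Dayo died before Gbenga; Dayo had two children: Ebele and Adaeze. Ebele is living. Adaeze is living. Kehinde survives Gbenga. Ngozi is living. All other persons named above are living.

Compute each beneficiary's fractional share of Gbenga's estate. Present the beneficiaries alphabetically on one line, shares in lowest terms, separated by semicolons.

There is no surviving spouse, so the entire estate passes to Gbenga's descendants per stirpes.
The estate is divided into 4 equal shares of 1/4 among Ifeoma, Morounke, Obafemi, Zainab.
Ifeoma predeceased; the 1/4 allotted to Ifeoma's branch passes to Ifeoma's issue by representation.
The 1/4 is divided into 2 equal shares of 1/8 among Lanre, Ronke.
Lanre is living and takes 1/8.
Ronke is living and takes 1/8.
Morounke predeceased; the 1/4 allotted to Morounke's branch passes to Morounke's issue by representation.
The 1/4 is divided into 4 equal shares of 1/16 among Folake, Chidinma, Chukwudi, Yetunde.
Folake is living and takes 1/16.
Chidinma is living and takes 1/16.
Chukwudi is living and takes 1/16.
Yetunde is living and takes 1/16.
Obafemi is living and takes 1/4.
Zainab predeceased; the 1/4 allotted to Zainab's branch passes to Zainab's issue by representation.
The 1/4 is divided into 4 equal shares of 1/16 among Temitope, Kehinde, Segun, Ngozi.
Temitope predeceased; the 1/16 allotted to Temitope's branch passes to Temitope's issue by representation.
The 1/16 is divided into 3 equal shares of 1/48 among Uzoma, Jide, Dayo.
Uzoma is living and takes 1/48.
Jide is living and takes 1/48.
Dayo predeceased; the 1/48 allotted to Dayo's branch passes to Dayo's issue by representation.
The 1/48 is divided into 2 equal shares of 1/96 among Ebele, Adaeze.
Ebele is living and takes 1/96.
Adaeze is living and takes 1/96.
Kehinde is living and takes 1/16.
Segun is living and takes 1/16.
Ngozi is living and takes 1/16.

Adaeze 1/96; Chidinma 1/16; Chukwudi 1/16; Ebele 1/96; Folake 1/16; Jide 1/48; Kehinde 1/16; Lanre 1/8; Ngozi 1/16; Obafemi 1/4; Ronke 1/8; Segun 1/16; Uzoma 1/48; Yetunde 1/16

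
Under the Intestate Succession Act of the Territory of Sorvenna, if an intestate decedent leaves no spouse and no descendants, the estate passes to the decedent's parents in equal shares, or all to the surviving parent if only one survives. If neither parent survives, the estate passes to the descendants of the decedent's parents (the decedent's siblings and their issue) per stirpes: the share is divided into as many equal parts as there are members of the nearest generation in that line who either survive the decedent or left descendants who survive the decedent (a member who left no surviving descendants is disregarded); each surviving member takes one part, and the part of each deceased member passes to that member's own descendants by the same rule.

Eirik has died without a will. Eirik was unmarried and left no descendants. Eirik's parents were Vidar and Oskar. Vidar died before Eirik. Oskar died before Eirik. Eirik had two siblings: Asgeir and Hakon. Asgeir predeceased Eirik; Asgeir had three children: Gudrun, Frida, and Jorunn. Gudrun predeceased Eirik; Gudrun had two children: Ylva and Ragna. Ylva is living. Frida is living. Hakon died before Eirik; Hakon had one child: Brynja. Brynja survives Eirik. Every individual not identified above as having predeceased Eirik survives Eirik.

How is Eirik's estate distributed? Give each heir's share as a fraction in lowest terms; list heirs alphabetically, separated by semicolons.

Neither parent survives and there are no descendants, so the estate passes to Eirik's siblings and their issue per stirpes.
The estate is divided into 2 equal shares of 1/2 among Asgeir, Hakon.
Asgeir predeceased; the 1/2 allotted to Asgeir's branch passes to Asgeir's issue by representation.
The 1/2 is divided into 3 equal shares of 1/6 among Gudrun, Frida, Jorunn.
Gudrun predeceased; the 1/6 allotted to Gudrun's branch passes to Gudrun's issue by representation.
The 1/6 is divided into 2 equal shares of 1/12 among Ylva, Ragna.
Ylva is living and takes 1/12.
Ragna is living and takes 1/12.
Frida is living and takes 1/6.
Jorunn is living and takes 1/6.
Hakon predeceased; the 1/2 allotted to Hakon's branch passes to Hakon's issue by representation.
Brynja is the sole taker at this level and receives the full 1/2.

Brynja 1/2; Frida 1/6; Jorunn 1/6; Ragna 1/12; Ylva 1/12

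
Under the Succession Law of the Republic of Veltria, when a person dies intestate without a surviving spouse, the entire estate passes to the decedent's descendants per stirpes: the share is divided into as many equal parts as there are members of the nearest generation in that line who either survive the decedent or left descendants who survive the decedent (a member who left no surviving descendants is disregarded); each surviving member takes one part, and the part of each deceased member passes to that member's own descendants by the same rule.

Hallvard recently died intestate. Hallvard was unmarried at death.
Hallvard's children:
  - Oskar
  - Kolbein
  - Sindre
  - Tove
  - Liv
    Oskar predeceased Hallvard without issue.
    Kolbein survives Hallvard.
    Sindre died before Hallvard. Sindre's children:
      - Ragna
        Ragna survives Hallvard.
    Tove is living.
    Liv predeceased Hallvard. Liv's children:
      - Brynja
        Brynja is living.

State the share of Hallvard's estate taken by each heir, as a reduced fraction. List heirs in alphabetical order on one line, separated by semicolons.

Brynja 1/4; Kolbein 1/4; Ragna 1/4; Tove 1/4

There is no surviving spouse, so the entire estate passes to Hallvard's descendants per stirpes.
Oskar left no surviving issue, so that branch lapses and is disregarded.
The estate is divided into 4 equal shares of 1/4 among Kolbein, Sindre, Tove, Liv.
Kolbein is living and takes 1/4.
Sindre predeceased; the 1/4 allotted to Sindre's branch passes to Sindre's issue by representation.
Ragna is the sole taker at this level and receives the full 1/4.
Tove is living and takes 1/4.
Liv predeceased; the 1/4 allotted to Liv's branch passes to Liv's issue by representation.
Brynja is the sole taker at this level and receives the full 1/4.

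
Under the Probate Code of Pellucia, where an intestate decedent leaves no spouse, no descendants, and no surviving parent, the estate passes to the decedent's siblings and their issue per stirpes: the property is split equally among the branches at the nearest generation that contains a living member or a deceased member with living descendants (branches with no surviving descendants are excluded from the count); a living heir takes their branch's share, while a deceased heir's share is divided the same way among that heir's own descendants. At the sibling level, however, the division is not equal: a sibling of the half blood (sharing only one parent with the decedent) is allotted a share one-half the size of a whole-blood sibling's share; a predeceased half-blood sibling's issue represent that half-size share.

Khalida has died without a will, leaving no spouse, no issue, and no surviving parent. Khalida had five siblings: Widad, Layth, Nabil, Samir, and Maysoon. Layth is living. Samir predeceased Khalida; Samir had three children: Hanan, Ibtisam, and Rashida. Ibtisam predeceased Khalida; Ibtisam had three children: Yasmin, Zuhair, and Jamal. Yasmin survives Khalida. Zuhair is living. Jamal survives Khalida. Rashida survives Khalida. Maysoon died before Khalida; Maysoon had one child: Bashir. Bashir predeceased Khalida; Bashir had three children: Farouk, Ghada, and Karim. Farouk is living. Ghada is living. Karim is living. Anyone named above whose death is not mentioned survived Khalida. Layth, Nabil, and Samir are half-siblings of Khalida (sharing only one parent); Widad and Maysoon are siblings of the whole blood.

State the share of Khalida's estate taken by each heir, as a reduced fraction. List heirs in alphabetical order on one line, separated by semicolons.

Farouk 2/21; Ghada 2/21; Hanan 1/21; Jamal 1/63; Karim 2/21; Layth 1/7; Nabil 1/7; Rashida 1/21; Widad 2/7; Yasmin 1/63; Zuhair 1/63

No spouse, descendants, or parent survives, so the estate passes to Khalida's siblings per stirpes.
Half-blood siblings count for one-half the weight of whole-blood siblings at the initial division.
Dividing 1 in proportion to weights (total weight 7/2): Widad (weight 1) → 2/7; Layth (weight 1/2) → 1/7; Nabil (weight 1/2) → 1/7; Samir (weight 1/2) → 1/7; Maysoon (weight 1) → 2/7.
Widad is living and takes 2/7.
Layth is living and takes 1/7.
Nabil is living and takes 1/7.
Samir predeceased; the 1/7 allotted to Samir's branch passes to Samir's issue by representation.
The 1/7 is divided into 3 equal shares of 1/21 among Hanan, Ibtisam, Rashida.
Hanan is living and takes 1/21.
Ibtisam predeceased; the 1/21 allotted to Ibtisam's branch passes to Ibtisam's issue by representation.
The 1/21 is divided into 3 equal shares of 1/63 among Yasmin, Zuhair, Jamal.
Yasmin is living and takes 1/63.
Zuhair is living and takes 1/63.
Jamal is living and takes 1/63.
Rashida is living and takes 1/21.
Maysoon predeceased; the 2/7 allotted to Maysoon's branch passes to Maysoon's issue by representation.
Bashir's line is the sole branch at this level, so the full 2/7 passes to Bashir's issue by representation.
The 2/7 is divided into 3 equal shares of 2/21 among Farouk, Ghada, Karim.
Farouk is living and takes 2/21.
Ghada is living and takes 2/21.
Karim is living and takes 2/21.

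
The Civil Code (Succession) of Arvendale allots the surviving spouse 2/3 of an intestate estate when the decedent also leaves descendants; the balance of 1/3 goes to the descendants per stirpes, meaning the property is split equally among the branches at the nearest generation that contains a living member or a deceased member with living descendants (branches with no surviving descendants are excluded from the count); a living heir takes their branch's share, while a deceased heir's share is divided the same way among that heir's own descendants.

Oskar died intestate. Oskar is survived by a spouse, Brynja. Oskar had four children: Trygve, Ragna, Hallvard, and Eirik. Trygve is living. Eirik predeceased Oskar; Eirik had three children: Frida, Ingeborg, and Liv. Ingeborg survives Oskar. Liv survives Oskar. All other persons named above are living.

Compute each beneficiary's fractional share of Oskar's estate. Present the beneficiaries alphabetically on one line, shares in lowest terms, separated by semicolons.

Brynja 2/3; Frida 1/36; Hallvard 1/12; Ingeborg 1/36; Liv 1/36; Ragna 1/12; Trygve 1/12

Brynja, as surviving spouse, takes 2/3.
The remaining 1/3 passes to Oskar's descendants per stirpes.
The 1/3 is divided into 4 equal shares of 1/12 among Trygve, Ragna, Hallvard, Eirik.
Trygve is living and takes 1/12.
Ragna is living and takes 1/12.
Hallvard is living and takes 1/12.
Eirik predeceased; the 1/12 allotted to Eirik's branch passes to Eirik's issue by representation.
The 1/12 is divided into 3 equal shares of 1/36 among Frida, Ingeborg, Liv.
Frida is living and takes 1/36.
Ingeborg is living and takes 1/36.
Liv is living and takes 1/36.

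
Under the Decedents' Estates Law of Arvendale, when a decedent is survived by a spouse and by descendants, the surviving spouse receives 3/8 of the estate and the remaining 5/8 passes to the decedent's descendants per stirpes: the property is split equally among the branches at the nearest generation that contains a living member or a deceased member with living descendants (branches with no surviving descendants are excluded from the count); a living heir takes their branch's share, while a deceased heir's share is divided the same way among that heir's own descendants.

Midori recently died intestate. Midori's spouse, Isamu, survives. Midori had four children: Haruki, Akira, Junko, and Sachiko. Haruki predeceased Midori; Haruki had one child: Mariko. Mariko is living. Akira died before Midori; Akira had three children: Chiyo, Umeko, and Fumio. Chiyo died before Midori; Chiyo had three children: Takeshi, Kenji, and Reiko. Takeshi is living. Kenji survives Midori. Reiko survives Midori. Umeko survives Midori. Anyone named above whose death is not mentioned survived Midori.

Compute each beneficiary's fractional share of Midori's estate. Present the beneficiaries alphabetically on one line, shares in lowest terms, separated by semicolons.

Isamu, as surviving spouse, takes 3/8.
The remaining 5/8 passes to Midori's descendants per stirpes.
The 5/8 is divided into 4 equal shares of 5/32 among Haruki, Akira, Junko, Sachiko.
Haruki predeceased; the 5/32 allotted to Haruki's branch passes to Haruki's issue by representation.
Mariko is the sole taker at this level and receives the full 5/32.
Akira predeceased; the 5/32 allotted to Akira's branch passes to Akira's issue by representation.
The 5/32 is divided into 3 equal shares of 5/96 among Chiyo, Umeko, Fumio.
Chiyo predeceased; the 5/96 allotted to Chiyo's branch passes to Chiyo's issue by representation.
The 5/96 is divided into 3 equal shares of 5/288 among Takeshi, Kenji, Reiko.
Takeshi is living and takes 5/288.
Kenji is living and takes 5/288.
Reiko is living and takes 5/288.
Umeko is living and takes 5/96.
Fumio is living and takes 5/96.
Junko is living and takes 5/32.
Sachiko is living and takes 5/32.

Fumio 5/96; Isamu 3/8; Junko 5/32; Kenji 5/288; Mariko 5/32; Reiko 5/288; Sachiko 5/32; Takeshi 5/288; Umeko 5/96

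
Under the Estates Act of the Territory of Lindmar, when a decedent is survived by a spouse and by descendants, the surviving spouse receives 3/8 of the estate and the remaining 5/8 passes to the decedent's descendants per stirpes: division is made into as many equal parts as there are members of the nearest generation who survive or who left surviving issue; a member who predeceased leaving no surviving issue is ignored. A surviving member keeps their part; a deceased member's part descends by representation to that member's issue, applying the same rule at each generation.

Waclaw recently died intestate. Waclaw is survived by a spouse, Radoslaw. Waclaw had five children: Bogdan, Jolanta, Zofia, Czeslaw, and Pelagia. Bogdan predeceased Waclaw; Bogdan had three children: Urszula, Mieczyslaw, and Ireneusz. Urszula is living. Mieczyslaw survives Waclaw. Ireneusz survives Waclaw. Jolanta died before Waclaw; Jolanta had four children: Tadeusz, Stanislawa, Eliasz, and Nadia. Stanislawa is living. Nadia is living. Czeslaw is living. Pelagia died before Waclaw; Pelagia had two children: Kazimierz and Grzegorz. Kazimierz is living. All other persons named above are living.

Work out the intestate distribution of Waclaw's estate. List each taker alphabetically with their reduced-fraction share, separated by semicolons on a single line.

Radoslaw, as surviving spouse, takes 3/8.
The remaining 5/8 passes to Waclaw's descendants per stirpes.
The 5/8 is divided into 5 equal shares of 1/8 among Bogdan, Jolanta, Zofia, Czeslaw, Pelagia.
Bogdan predeceased; the 1/8 allotted to Bogdan's branch passes to Bogdan's issue by representation.
The 1/8 is divided into 3 equal shares of 1/24 among Urszula, Mieczyslaw, Ireneusz.
Urszula is living and takes 1/24.
Mieczyslaw is living and takes 1/24.
Ireneusz is living and takes 1/24.
Jolanta predeceased; the 1/8 allotted to Jolanta's branch passes to Jolanta's issue by representation.
The 1/8 is divided into 4 equal shares of 1/32 among Tadeusz, Stanislawa, Eliasz, Nadia.
Tadeusz is living and takes 1/32.
Stanislawa is living and takes 1/32.
Eliasz is living and takes 1/32.
Nadia is living and takes 1/32.
Zofia is living and takes 1/8.
Czeslaw is living and takes 1/8.
Pelagia predeceased; the 1/8 allotted to Pelagia's branch passes to Pelagia's issue by representation.
The 1/8 is divided into 2 equal shares of 1/16 among Kazimierz, Grzegorz.
Kazimierz is living and takes 1/16.
Grzegorz is living and takes 1/16.

Czeslaw 1/8; Eliasz 1/32; Grzegorz 1/16; Ireneusz 1/24; Kazimierz 1/16; Mieczyslaw 1/24; Nadia 1/32; Radoslaw 3/8; Stanislawa 1/32; Tadeusz 1/32; Urszula 1/24; Zofia 1/8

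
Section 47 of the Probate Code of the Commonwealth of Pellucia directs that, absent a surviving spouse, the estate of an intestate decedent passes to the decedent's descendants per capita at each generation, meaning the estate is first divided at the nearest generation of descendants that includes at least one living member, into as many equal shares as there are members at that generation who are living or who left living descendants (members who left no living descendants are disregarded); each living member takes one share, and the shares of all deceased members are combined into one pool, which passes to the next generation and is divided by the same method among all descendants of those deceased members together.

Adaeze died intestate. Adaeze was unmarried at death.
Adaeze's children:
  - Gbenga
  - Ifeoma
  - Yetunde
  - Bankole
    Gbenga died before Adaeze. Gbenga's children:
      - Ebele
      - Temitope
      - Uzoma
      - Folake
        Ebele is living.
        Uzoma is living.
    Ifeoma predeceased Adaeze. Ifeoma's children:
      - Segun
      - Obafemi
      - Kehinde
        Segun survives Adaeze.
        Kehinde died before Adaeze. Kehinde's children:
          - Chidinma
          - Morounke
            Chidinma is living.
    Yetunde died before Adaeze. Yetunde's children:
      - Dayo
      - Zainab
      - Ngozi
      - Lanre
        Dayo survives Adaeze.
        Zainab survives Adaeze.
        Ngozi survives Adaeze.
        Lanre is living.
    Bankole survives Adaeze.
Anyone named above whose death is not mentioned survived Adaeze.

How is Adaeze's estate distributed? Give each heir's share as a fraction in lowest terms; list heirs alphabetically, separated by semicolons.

There is no surviving spouse, so the entire estate passes to Adaeze's descendants per capita at each generation.
At generation 1 (Gbenga, Ifeoma, Yetunde, Bankole) there are 4 shares of (1)/4 = 1/4 each.
Living: Bankole — each takes 1/4.
Deceased: Gbenga, Ifeoma, and Yetunde. Their combined 3/4 is pooled and carried to generation 2.
At generation 2 (Ebele, Temitope, Uzoma, Folake, Segun, Obafemi, Kehinde, Dayo, Zainab, Ngozi, Lanre) there are 11 shares of (3/4)/11 = 3/44 each.
Living: Ebele, Temitope, Uzoma, Folake, Segun, Obafemi, Dayo, Zainab, Ngozi, and Lanre — each takes 3/44.
Deceased: Kehinde. That 3/44 share is carried to generation 3.
At generation 3 (Chidinma, Morounke) there are 2 shares of (3/44)/2 = 3/88 each.
Living: Chidinma and Morounke — each takes 3/88.

Bankole 1/4; Chidinma 3/88; Dayo 3/44; Ebele 3/44; Folake 3/44; Lanre 3/44; Morounke 3/88; Ngozi 3/44; Obafemi 3/44; Segun 3/44; Temitope 3/44; Uzoma 3/44; Zainab 3/44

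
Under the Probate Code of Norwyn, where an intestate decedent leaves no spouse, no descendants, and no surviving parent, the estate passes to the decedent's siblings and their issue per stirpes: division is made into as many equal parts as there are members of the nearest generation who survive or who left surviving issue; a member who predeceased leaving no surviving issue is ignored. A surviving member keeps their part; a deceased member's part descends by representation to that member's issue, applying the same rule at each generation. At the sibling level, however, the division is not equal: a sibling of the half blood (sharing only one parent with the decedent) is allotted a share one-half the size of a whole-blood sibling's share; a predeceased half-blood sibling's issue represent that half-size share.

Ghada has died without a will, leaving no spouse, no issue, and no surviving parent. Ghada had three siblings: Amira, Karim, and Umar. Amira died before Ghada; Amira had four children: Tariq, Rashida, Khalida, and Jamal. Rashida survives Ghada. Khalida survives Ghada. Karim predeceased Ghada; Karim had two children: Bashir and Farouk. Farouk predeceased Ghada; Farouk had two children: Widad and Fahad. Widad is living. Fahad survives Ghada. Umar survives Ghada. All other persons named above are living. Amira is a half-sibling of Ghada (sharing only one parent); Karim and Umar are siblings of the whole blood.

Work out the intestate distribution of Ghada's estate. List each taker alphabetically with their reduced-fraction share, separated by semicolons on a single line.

Bashir 1/5; Fahad 1/10; Jamal 1/20; Khalida 1/20; Rashida 1/20; Tariq 1/20; Umar 2/5; Widad 1/10

No spouse, descendants, or parent survives, so the estate passes to Ghada's siblings per stirpes.
Half-blood siblings count for one-half the weight of whole-blood siblings at the initial division.
Dividing 1 in proportion to weights (total weight 5/2): Amira (weight 1/2) → 1/5; Karim (weight 1) → 2/5; Umar (weight 1) → 2/5.
Amira predeceased; the 1/5 allotted to Amira's branch passes to Amira's issue by representation.
The 1/5 is divided into 4 equal shares of 1/20 among Tariq, Rashida, Khalida, Jamal.
Tariq is living and takes 1/20.
Rashida is living and takes 1/20.
Khalida is living and takes 1/20.
Jamal is living and takes 1/20.
Karim predeceased; the 2/5 allotted to Karim's branch passes to Karim's issue by representation.
The 2/5 is divided into 2 equal shares of 1/5 among Bashir, Farouk.
Bashir is living and takes 1/5.
Farouk predeceased; the 1/5 allotted to Farouk's branch passes to Farouk's issue by representation.
The 1/5 is divided into 2 equal shares of 1/10 among Widad, Fahad.
Widad is living and takes 1/10.
Fahad is living and takes 1/10.
Umar is living and takes 2/5.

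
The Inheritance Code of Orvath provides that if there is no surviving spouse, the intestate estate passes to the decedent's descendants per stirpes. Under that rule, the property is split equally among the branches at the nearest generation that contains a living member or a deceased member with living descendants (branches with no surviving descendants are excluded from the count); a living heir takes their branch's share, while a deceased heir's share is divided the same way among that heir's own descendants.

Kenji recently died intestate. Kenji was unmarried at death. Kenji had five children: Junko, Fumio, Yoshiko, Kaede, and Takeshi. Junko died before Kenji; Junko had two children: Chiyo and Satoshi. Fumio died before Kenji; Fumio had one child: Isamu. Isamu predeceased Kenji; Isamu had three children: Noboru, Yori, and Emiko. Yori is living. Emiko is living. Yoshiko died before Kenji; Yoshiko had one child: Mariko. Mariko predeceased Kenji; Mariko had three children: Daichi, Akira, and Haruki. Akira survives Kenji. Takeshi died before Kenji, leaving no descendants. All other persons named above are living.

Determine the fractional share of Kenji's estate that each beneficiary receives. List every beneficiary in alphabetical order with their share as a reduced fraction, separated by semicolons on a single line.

There is no surviving spouse, so the entire estate passes to Kenji's descendants per stirpes.
Takeshi left no surviving issue, so that branch lapses and is disregarded.
The estate is divided into 4 equal shares of 1/4 among Junko, Fumio, Yoshiko, Kaede.
Junko predeceased; the 1/4 allotted to Junko's branch passes to Junko's issue by representation.
The 1/4 is divided into 2 equal shares of 1/8 among Chiyo, Satoshi.
Chiyo is living and takes 1/8.
Satoshi is living and takes 1/8.
Fumio predeceased; the 1/4 allotted to Fumio's branch passes to Fumio's issue by representation.
Isamu's line is the sole branch at this level, so the full 1/4 passes to Isamu's issue by representation.
The 1/4 is divided into 3 equal shares of 1/12 among Noboru, Yori, Emiko.
Noboru is living and takes 1/12.
Yori is living and takes 1/12.
Emiko is living and takes 1/12.
Yoshiko predeceased; the 1/4 allotted to Yoshiko's branch passes to Yoshiko's issue by representation.
Mariko's line is the sole branch at this level, so the full 1/4 passes to Mariko's issue by representation.
The 1/4 is divided into 3 equal shares of 1/12 among Daichi, Akira, Haruki.
Daichi is living and takes 1/12.
Akira is living and takes 1/12.
Haruki is living and takes 1/12.
Kaede is living and takes 1/4.

Akira 1/12; Chiyo 1/8; Daichi 1/12; Emiko 1/12; Haruki 1/12; Kaede 1/4; Noboru 1/12; Satoshi 1/8; Yori 1/12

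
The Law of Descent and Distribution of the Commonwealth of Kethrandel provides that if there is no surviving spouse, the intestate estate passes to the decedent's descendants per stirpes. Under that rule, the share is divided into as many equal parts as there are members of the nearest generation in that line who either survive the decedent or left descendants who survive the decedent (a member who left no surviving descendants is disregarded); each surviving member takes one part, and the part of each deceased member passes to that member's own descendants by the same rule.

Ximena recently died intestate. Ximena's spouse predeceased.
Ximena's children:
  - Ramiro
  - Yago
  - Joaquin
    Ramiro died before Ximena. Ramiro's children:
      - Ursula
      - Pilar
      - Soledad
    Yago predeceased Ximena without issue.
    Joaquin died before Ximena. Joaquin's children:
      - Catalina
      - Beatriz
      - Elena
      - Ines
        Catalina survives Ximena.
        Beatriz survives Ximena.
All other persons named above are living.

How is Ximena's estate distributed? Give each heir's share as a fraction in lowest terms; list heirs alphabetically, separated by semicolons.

Beatriz 1/8; Catalina 1/8; Elena 1/8; Ines 1/8; Pilar 1/6; Soledad 1/6; Ursula 1/6

There is no surviving spouse, so the entire estate passes to Ximena's descendants per stirpes.
Yago left no surviving issue, so that branch lapses and is disregarded.
The estate is divided into 2 equal shares of 1/2 among Ramiro, Joaquin.
Ramiro predeceased; the 1/2 allotted to Ramiro's branch passes to Ramiro's issue by representation.
The 1/2 is divided into 3 equal shares of 1/6 among Ursula, Pilar, Soledad.
Ursula is living and takes 1/6.
Pilar is living and takes 1/6.
Soledad is living and takes 1/6.
Joaquin predeceased; the 1/2 allotted to Joaquin's branch passes to Joaquin's issue by representation.
The 1/2 is divided into 4 equal shares of 1/8 among Catalina, Beatriz, Elena, Ines.
Catalina is living and takes 1/8.
Beatriz is living and takes 1/8.
Elena is living and takes 1/8.
Ines is living and takes 1/8.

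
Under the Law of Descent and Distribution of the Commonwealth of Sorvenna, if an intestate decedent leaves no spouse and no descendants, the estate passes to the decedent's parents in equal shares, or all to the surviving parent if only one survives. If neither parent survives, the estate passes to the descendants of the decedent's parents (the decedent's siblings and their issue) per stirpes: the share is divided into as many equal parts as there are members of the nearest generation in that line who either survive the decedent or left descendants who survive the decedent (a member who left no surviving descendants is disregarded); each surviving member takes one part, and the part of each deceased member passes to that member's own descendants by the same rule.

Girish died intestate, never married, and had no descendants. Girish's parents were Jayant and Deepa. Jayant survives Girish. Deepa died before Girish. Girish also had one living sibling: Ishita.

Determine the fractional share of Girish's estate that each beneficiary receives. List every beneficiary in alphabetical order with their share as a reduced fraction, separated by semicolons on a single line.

Jayant 1

Only one parent, Jayant, survives, so Jayant takes the entire estate. The siblings take nothing because a surviving parent has priority.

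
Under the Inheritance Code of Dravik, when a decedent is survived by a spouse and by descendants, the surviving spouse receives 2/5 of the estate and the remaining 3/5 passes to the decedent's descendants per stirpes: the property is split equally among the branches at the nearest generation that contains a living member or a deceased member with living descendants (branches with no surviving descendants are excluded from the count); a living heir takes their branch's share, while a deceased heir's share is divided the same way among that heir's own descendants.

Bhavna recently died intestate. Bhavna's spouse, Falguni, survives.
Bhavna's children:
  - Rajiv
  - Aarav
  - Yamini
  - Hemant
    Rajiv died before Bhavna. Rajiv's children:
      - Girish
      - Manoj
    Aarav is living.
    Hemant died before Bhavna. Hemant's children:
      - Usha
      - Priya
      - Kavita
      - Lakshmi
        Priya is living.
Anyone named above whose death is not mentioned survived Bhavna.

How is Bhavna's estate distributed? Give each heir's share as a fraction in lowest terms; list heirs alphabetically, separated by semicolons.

Aarav 3/20; Falguni 2/5; Girish 3/40; Kavita 3/80; Lakshmi 3/80; Manoj 3/40; Priya 3/80; Usha 3/80; Yamini 3/20

Falguni, as surviving spouse, takes 2/5.
The remaining 3/5 passes to Bhavna's descendants per stirpes.
The 3/5 is divided into 4 equal shares of 3/20 among Rajiv, Aarav, Yamini, Hemant.
Rajiv predeceased; the 3/20 allotted to Rajiv's branch passes to Rajiv's issue by representation.
The 3/20 is divided into 2 equal shares of 3/40 among Girish, Manoj.
Girish is living and takes 3/40.
Manoj is living and takes 3/40.
Aarav is living and takes 3/20.
Yamini is living and takes 3/20.
Hemant predeceased; the 3/20 allotted to Hemant's branch passes to Hemant's issue by representation.
The 3/20 is divided into 4 equal shares of 3/80 among Usha, Priya, Kavita, Lakshmi.
Usha is living and takes 3/80.
Priya is living and takes 3/80.
Kavita is living and takes 3/80.
Lakshmi is living and takes 3/80.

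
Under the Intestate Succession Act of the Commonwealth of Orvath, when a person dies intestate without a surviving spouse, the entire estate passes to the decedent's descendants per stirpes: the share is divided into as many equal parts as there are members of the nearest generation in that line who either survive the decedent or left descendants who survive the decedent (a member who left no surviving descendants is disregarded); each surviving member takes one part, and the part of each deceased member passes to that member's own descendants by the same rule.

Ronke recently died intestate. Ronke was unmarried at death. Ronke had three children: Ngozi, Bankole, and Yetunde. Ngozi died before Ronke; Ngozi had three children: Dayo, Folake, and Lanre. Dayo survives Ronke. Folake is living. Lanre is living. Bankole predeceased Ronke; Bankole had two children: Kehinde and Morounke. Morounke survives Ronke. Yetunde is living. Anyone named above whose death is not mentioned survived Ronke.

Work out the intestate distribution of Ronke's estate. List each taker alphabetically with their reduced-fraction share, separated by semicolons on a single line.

There is no surviving spouse, so the entire estate passes to Ronke's descendants per stirpes.
The estate is divided into 3 equal shares of 1/3 among Ngozi, Bankole, Yetunde.
Ngozi predeceased; the 1/3 allotted to Ngozi's branch passes to Ngozi's issue by representation.
The 1/3 is divided into 3 equal shares of 1/9 among Dayo, Folake, Lanre.
Dayo is living and takes 1/9.
Folake is living and takes 1/9.
Lanre is living and takes 1/9.
Bankole predeceased; the 1/3 allotted to Bankole's branch passes to Bankole's issue by representation.
The 1/3 is divided into 2 equal shares of 1/6 among Kehinde, Morounke.
Kehinde is living and takes 1/6.
Morounke is living and takes 1/6.
Yetunde is living and takes 1/3.

Dayo 1/9; Folake 1/9; Kehinde 1/6; Lanre 1/9; Morounke 1/6; Yetunde 1/3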